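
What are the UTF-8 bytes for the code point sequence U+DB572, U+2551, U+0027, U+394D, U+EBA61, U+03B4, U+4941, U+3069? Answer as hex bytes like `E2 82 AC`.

F3 9B 95 B2 E2 95 91 27 E3 A5 8D F3 AB A9 A1 CE B4 E4 A5 81 E3 81 A9

U+DB572: 4-byte form → F3 9B 95 B2.
U+2551: 3-byte form → E2 95 91.
U+0027: 1-byte form → 27.
U+394D: 3-byte form → E3 A5 8D.
U+EBA61: 4-byte form → F3 AB A9 A1.
U+03B4: 2-byte form → CE B4.
U+4941: 3-byte form → E4 A5 81.
U+3069: 3-byte form → E3 81 A9.
Concatenated (23 bytes): F3 9B 95 B2 E2 95 91 27 E3 A5 8D F3 AB A9 A1 CE B4 E4 A5 81 E3 81 A9.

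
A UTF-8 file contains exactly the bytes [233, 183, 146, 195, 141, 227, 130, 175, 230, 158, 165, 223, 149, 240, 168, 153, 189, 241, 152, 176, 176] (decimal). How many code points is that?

Byte at offset 0: 0xE9 = 11101001 → 3-byte char (#1). Advance 3.
Byte at offset 3: 0xC3 = 11000011 → 2-byte char (#2). Advance 2.
Byte at offset 5: 0xE3 = 11100011 → 3-byte char (#3). Advance 3.
Byte at offset 8: 0xE6 = 11100110 → 3-byte char (#4). Advance 3.
Byte at offset 11: 0xDF = 11011111 → 2-byte char (#5). Advance 2.
Byte at offset 13: 0xF0 = 11110000 → 4-byte char (#6). Advance 4.
Byte at offset 17: 0xF1 = 11110001 → 4-byte char (#7). Advance 4.
Reached end at offset 21 after 7 code points.

7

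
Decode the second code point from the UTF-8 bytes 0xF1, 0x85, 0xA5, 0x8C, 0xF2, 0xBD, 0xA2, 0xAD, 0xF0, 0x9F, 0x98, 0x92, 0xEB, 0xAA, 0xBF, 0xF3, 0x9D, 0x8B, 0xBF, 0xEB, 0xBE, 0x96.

Offset 0: leading byte 0xF1 = 11110001 → 4-byte char #1 = F1 85 A5 8C.
Offset 4: leading byte 0xF2 = 11110010 → 4-byte char #2 = F2 BD A2 AD.
Leading byte 0xF2 = 11110010 matches 11110xxx → 4-byte sequence.
Byte 1: 0xF2 = 11110010, payload 010 (3 bits).
Byte 2: 0xBD = 10111101 (10xxxxxx ✓), payload 111101.
Byte 3: 0xA2 = 10100010 (10xxxxxx ✓), payload 100010.
Byte 4: 0xAD = 10101101 (10xxxxxx ✓), payload 101101.
Concatenate: 010111101100010101101 = 0xBD8AD (21 bits → U+BD8AD).

U+BD8AD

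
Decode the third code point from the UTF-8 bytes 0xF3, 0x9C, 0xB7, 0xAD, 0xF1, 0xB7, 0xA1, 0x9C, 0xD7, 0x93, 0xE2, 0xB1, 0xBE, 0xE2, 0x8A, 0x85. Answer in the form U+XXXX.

Offset 0: leading byte 0xF3 = 11110011 → 4-byte char #1 = F3 9C B7 AD.
Offset 4: leading byte 0xF1 = 11110001 → 4-byte char #2 = F1 B7 A1 9C.
Offset 8: leading byte 0xD7 = 11010111 → 2-byte char #3 = D7 93.
Leading byte 0xD7 = 11010111 matches 110xxxxx → 2-byte sequence.
Byte 1: 0xD7 = 11010111, payload 10111 (5 bits).
Byte 2: 0x93 = 10010011 (10xxxxxx ✓), payload 010011.
Concatenate: 10111010011 = 0x5D3 (11 bits → U+05D3).

U+05D3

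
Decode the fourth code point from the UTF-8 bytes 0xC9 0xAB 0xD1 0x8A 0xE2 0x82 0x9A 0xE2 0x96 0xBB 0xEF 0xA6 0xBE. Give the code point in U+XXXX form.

U+25BB

Offset 0: leading byte 0xC9 = 11001001 → 2-byte char #1 = C9 AB.
Offset 2: leading byte 0xD1 = 11010001 → 2-byte char #2 = D1 8A.
Offset 4: leading byte 0xE2 = 11100010 → 3-byte char #3 = E2 82 9A.
Offset 7: leading byte 0xE2 = 11100010 → 3-byte char #4 = E2 96 BB.
Leading byte 0xE2 = 11100010 matches 1110xxxx → 3-byte sequence.
Byte 1: 0xE2 = 11100010, payload 0010 (4 bits).
Byte 2: 0x96 = 10010110 (10xxxxxx ✓), payload 010110.
Byte 3: 0xBB = 10111011 (10xxxxxx ✓), payload 111011.
Concatenate: 0010010110111011 = 0x25BB (16 bits → U+25BB).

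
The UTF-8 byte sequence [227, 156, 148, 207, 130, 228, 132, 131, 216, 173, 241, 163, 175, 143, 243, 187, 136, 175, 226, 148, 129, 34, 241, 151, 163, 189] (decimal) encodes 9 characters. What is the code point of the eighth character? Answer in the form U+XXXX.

U+0022

Offset 0: leading byte 0xE3 = 11100011 → 3-byte char #1 = E3 9C 94.
Offset 3: leading byte 0xCF = 11001111 → 2-byte char #2 = CF 82.
Offset 5: leading byte 0xE4 = 11100100 → 3-byte char #3 = E4 84 83.
Offset 8: leading byte 0xD8 = 11011000 → 2-byte char #4 = D8 AD.
Offset 10: leading byte 0xF1 = 11110001 → 4-byte char #5 = F1 A3 AF 8F.
Offset 14: leading byte 0xF3 = 11110011 → 4-byte char #6 = F3 BB 88 AF.
Offset 18: leading byte 0xE2 = 11100010 → 3-byte char #7 = E2 94 81.
Offset 21: leading byte 0x22 = 00100010 → 1-byte char #8 = 22.
Leading byte 0x22 = 00100010 matches 0xxxxxxx → 1-byte sequence.
Byte 1: 0x22 = 00100010, payload 0100010 (7 bits).
Concatenate: 0100010 = 0x22 (7 bits → U+0022).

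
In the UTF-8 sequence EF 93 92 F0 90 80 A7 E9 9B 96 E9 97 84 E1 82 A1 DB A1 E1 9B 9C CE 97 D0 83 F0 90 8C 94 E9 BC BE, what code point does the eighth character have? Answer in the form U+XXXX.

Offset 0: leading byte 0xEF = 11101111 → 3-byte char #1 = EF 93 92.
Offset 3: leading byte 0xF0 = 11110000 → 4-byte char #2 = F0 90 80 A7.
Offset 7: leading byte 0xE9 = 11101001 → 3-byte char #3 = E9 9B 96.
Offset 10: leading byte 0xE9 = 11101001 → 3-byte char #4 = E9 97 84.
Offset 13: leading byte 0xE1 = 11100001 → 3-byte char #5 = E1 82 A1.
Offset 16: leading byte 0xDB = 11011011 → 2-byte char #6 = DB A1.
Offset 18: leading byte 0xE1 = 11100001 → 3-byte char #7 = E1 9B 9C.
Offset 21: leading byte 0xCE = 11001110 → 2-byte char #8 = CE 97.
Leading byte 0xCE = 11001110 matches 110xxxxx → 2-byte sequence.
Byte 1: 0xCE = 11001110, payload 01110 (5 bits).
Byte 2: 0x97 = 10010111 (10xxxxxx ✓), payload 010111.
Concatenate: 01110010111 = 0x397 (11 bits → U+0397).

U+0397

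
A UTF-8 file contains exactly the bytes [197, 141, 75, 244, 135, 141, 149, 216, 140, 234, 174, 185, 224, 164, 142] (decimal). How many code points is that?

6

Byte at offset 0: 0xC5 = 11000101 → 2-byte char (#1). Advance 2.
Byte at offset 2: 0x4B = 01001011 → 1-byte char (#2). Advance 1.
Byte at offset 3: 0xF4 = 11110100 → 4-byte char (#3). Advance 4.
Byte at offset 7: 0xD8 = 11011000 → 2-byte char (#4). Advance 2.
Byte at offset 9: 0xEA = 11101010 → 3-byte char (#5). Advance 3.
Byte at offset 12: 0xE0 = 11100000 → 3-byte char (#6). Advance 3.
Reached end at offset 15 after 6 code points.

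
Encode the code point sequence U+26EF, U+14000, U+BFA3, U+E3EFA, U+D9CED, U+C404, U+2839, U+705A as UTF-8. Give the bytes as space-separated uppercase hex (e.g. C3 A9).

U+26EF: 3-byte form → E2 9B AF.
U+14000: 4-byte form → F0 94 80 80.
U+BFA3: 3-byte form → EB BE A3.
U+E3EFA: 4-byte form → F3 A3 BB BA.
U+D9CED: 4-byte form → F3 99 B3 AD.
U+C404: 3-byte form → EC 90 84.
U+2839: 3-byte form → E2 A0 B9.
U+705A: 3-byte form → E7 81 9A.
Concatenated (27 bytes): E2 9B AF F0 94 80 80 EB BE A3 F3 A3 BB BA F3 99 B3 AD EC 90 84 E2 A0 B9 E7 81 9A.

E2 9B AF F0 94 80 80 EB BE A3 F3 A3 BB BA F3 99 B3 AD EC 90 84 E2 A0 B9 E7 81 9A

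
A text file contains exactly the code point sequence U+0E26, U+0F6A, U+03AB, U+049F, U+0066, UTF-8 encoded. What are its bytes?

U+0E26: 3-byte form → E0 B8 A6.
U+0F6A: 3-byte form → E0 BD AA.
U+03AB: 2-byte form → CE AB.
U+049F: 2-byte form → D2 9F.
U+0066: 1-byte form → 66.
Concatenated (11 bytes): E0 B8 A6 E0 BD AA CE AB D2 9F 66.

E0 B8 A6 E0 BD AA CE AB D2 9F 66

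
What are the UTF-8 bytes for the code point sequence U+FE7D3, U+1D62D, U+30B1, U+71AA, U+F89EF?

F3 BE 9F 93 F0 9D 98 AD E3 82 B1 E7 86 AA F3 B8 A7 AF

U+FE7D3: 4-byte form → F3 BE 9F 93.
U+1D62D: 4-byte form → F0 9D 98 AD.
U+30B1: 3-byte form → E3 82 B1.
U+71AA: 3-byte form → E7 86 AA.
U+F89EF: 4-byte form → F3 B8 A7 AF.
Concatenated (18 bytes): F3 BE 9F 93 F0 9D 98 AD E3 82 B1 E7 86 AA F3 B8 A7 AF.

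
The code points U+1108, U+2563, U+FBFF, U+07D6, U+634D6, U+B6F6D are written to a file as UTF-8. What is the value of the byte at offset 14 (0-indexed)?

U+1108 → 3-byte form E1 84 88 at offsets 0–2.
U+2563 → 3-byte form E2 95 A3 at offsets 3–5.
U+FBFF → 3-byte form EF AF BF at offsets 6–8.
U+07D6 → 2-byte form DF 96 at offsets 9–10.
U+634D6 → 4-byte form F1 A3 93 96 at offsets 11–14.
Offset 14 falls in char 5's range; it's byte 4 of F1 A3 93 96 = 0x96.

0x96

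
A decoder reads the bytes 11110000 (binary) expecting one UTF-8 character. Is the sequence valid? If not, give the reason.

Leading byte 0xF0 = 11110000 → 4-byte form, but only 1 byte is present.

invalid (sequence truncated)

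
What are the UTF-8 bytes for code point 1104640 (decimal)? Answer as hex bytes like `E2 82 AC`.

U+10DB00 = 0x10DB00 = 1104640 decimal. In range U+10000–U+10FFFF → 4-byte form: 11110xxx 10xxxxxx 10xxxxxx 10xxxxxx.
Binary (21 bits): 100001101101100000000.
Split 3+6+6+6: 100 | 001101 | 101100 | 000000.
Byte 1: 11110100 = 0xF4.
Byte 2: 10001101 = 0x8D.
Byte 3: 10101100 = 0xAC.
Byte 4: 10000000 = 0x80.

F4 8D AC 80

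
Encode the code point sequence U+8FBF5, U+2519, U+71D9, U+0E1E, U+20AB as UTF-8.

U+8FBF5: 4-byte form → F2 8F AF B5.
U+2519: 3-byte form → E2 94 99.
U+71D9: 3-byte form → E7 87 99.
U+0E1E: 3-byte form → E0 B8 9E.
U+20AB: 3-byte form → E2 82 AB.
Concatenated (16 bytes): F2 8F AF B5 E2 94 99 E7 87 99 E0 B8 9E E2 82 AB.

F2 8F AF B5 E2 94 99 E7 87 99 E0 B8 9E E2 82 AB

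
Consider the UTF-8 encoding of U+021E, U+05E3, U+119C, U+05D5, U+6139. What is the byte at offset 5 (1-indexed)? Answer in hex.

1-indexed offset 5 is 0-indexed offset 4.
U+021E → 2-byte form C8 9E at offsets 0–1.
U+05E3 → 2-byte form D7 A3 at offsets 2–3.
U+119C → 3-byte form E1 86 9C at offsets 4–6.
Offset 4 falls in char 3's range; it's byte 1 of E1 86 9C = 0xE1.

0xE1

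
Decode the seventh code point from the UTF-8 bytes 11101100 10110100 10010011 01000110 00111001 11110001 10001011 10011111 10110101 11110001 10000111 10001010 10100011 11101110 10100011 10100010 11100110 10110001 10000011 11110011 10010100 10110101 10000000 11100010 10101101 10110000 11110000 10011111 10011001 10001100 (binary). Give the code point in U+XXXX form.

Offset 0: leading byte 0xEC = 11101100 → 3-byte char #1 = EC B4 93.
Offset 3: leading byte 0x46 = 01000110 → 1-byte char #2 = 46.
Offset 4: leading byte 0x39 = 00111001 → 1-byte char #3 = 39.
Offset 5: leading byte 0xF1 = 11110001 → 4-byte char #4 = F1 8B 9F B5.
Offset 9: leading byte 0xF1 = 11110001 → 4-byte char #5 = F1 87 8A A3.
Offset 13: leading byte 0xEE = 11101110 → 3-byte char #6 = EE A3 A2.
Offset 16: leading byte 0xE6 = 11100110 → 3-byte char #7 = E6 B1 83.
Leading byte 0xE6 = 11100110 matches 1110xxxx → 3-byte sequence.
Byte 1: 0xE6 = 11100110, payload 0110 (4 bits).
Byte 2: 0xB1 = 10110001 (10xxxxxx ✓), payload 110001.
Byte 3: 0x83 = 10000011 (10xxxxxx ✓), payload 000011.
Concatenate: 0110110001000011 = 0x6C43 (16 bits → U+6C43).

U+6C43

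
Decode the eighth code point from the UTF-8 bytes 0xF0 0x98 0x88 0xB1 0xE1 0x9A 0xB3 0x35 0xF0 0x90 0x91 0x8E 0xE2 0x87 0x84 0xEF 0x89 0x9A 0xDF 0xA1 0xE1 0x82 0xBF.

U+10BF

Offset 0: leading byte 0xF0 = 11110000 → 4-byte char #1 = F0 98 88 B1.
Offset 4: leading byte 0xE1 = 11100001 → 3-byte char #2 = E1 9A B3.
Offset 7: leading byte 0x35 = 00110101 → 1-byte char #3 = 35.
Offset 8: leading byte 0xF0 = 11110000 → 4-byte char #4 = F0 90 91 8E.
Offset 12: leading byte 0xE2 = 11100010 → 3-byte char #5 = E2 87 84.
Offset 15: leading byte 0xEF = 11101111 → 3-byte char #6 = EF 89 9A.
Offset 18: leading byte 0xDF = 11011111 → 2-byte char #7 = DF A1.
Offset 20: leading byte 0xE1 = 11100001 → 3-byte char #8 = E1 82 BF.
Leading byte 0xE1 = 11100001 matches 1110xxxx → 3-byte sequence.
Byte 1: 0xE1 = 11100001, payload 0001 (4 bits).
Byte 2: 0x82 = 10000010 (10xxxxxx ✓), payload 000010.
Byte 3: 0xBF = 10111111 (10xxxxxx ✓), payload 111111.
Concatenate: 0001000010111111 = 0x10BF (16 bits → U+10BF).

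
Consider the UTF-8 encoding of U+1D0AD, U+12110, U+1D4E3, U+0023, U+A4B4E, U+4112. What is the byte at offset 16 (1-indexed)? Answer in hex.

1-indexed offset 16 is 0-indexed offset 15.
U+1D0AD → 4-byte form F0 9D 82 AD at offsets 0–3.
U+12110 → 4-byte form F0 92 84 90 at offsets 4–7.
U+1D4E3 → 4-byte form F0 9D 93 A3 at offsets 8–11.
U+0023 → 1-byte form 23 at offsets 12–12.
U+A4B4E → 4-byte form F2 A4 AD 8E at offsets 13–16.
Offset 15 falls in char 5's range; it's byte 3 of F2 A4 AD 8E = 0xAD.

0xAD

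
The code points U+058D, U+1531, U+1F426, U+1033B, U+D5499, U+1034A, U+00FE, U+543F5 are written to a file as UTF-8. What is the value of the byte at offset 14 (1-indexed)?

0xF3

1-indexed offset 14 is 0-indexed offset 13.
U+058D → 2-byte form D6 8D at offsets 0–1.
U+1531 → 3-byte form E1 94 B1 at offsets 2–4.
U+1F426 → 4-byte form F0 9F 90 A6 at offsets 5–8.
U+1033B → 4-byte form F0 90 8C BB at offsets 9–12.
U+D5499 → 4-byte form F3 95 92 99 at offsets 13–16.
Offset 13 falls in char 5's range; it's byte 1 of F3 95 92 99 = 0xF3.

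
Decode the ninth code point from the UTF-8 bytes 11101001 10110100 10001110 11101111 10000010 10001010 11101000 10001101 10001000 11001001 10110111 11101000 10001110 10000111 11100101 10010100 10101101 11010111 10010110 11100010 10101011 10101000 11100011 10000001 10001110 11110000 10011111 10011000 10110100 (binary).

U+304E

Offset 0: leading byte 0xE9 = 11101001 → 3-byte char #1 = E9 B4 8E.
Offset 3: leading byte 0xEF = 11101111 → 3-byte char #2 = EF 82 8A.
Offset 6: leading byte 0xE8 = 11101000 → 3-byte char #3 = E8 8D 88.
Offset 9: leading byte 0xC9 = 11001001 → 2-byte char #4 = C9 B7.
Offset 11: leading byte 0xE8 = 11101000 → 3-byte char #5 = E8 8E 87.
Offset 14: leading byte 0xE5 = 11100101 → 3-byte char #6 = E5 94 AD.
Offset 17: leading byte 0xD7 = 11010111 → 2-byte char #7 = D7 96.
Offset 19: leading byte 0xE2 = 11100010 → 3-byte char #8 = E2 AB A8.
Offset 22: leading byte 0xE3 = 11100011 → 3-byte char #9 = E3 81 8E.
Leading byte 0xE3 = 11100011 matches 1110xxxx → 3-byte sequence.
Byte 1: 0xE3 = 11100011, payload 0011 (4 bits).
Byte 2: 0x81 = 10000001 (10xxxxxx ✓), payload 000001.
Byte 3: 0x8E = 10001110 (10xxxxxx ✓), payload 001110.
Concatenate: 0011000001001110 = 0x304E (16 bits → U+304E).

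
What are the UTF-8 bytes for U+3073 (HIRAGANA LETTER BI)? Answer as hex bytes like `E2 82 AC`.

E3 81 B3

U+3073 = 0x3073 = 12403 decimal. In range U+0800–U+FFFF → 3-byte form: 1110xxxx 10xxxxxx 10xxxxxx.
Binary (16 bits): 0011000001110011.
Split 4+6+6: 0011 | 000001 | 110011.
Byte 1: 11100011 = 0xE3.
Byte 2: 10000001 = 0x81.
Byte 3: 10110011 = 0xB3.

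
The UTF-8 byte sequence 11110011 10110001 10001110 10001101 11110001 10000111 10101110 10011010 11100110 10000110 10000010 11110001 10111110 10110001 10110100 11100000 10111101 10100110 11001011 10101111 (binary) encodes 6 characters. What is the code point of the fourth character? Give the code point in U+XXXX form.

Offset 0: leading byte 0xF3 = 11110011 → 4-byte char #1 = F3 B1 8E 8D.
Offset 4: leading byte 0xF1 = 11110001 → 4-byte char #2 = F1 87 AE 9A.
Offset 8: leading byte 0xE6 = 11100110 → 3-byte char #3 = E6 86 82.
Offset 11: leading byte 0xF1 = 11110001 → 4-byte char #4 = F1 BE B1 B4.
Leading byte 0xF1 = 11110001 matches 11110xxx → 4-byte sequence.
Byte 1: 0xF1 = 11110001, payload 001 (3 bits).
Byte 2: 0xBE = 10111110 (10xxxxxx ✓), payload 111110.
Byte 3: 0xB1 = 10110001 (10xxxxxx ✓), payload 110001.
Byte 4: 0xB4 = 10110100 (10xxxxxx ✓), payload 110100.
Concatenate: 001111110110001110100 = 0x7EC74 (21 bits → U+7EC74).

U+7EC74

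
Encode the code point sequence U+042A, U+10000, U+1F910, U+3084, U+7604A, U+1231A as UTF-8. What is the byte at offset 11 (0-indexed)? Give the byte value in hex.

U+042A → 2-byte form D0 AA at offsets 0–1.
U+10000 → 4-byte form F0 90 80 80 at offsets 2–5.
U+1F910 → 4-byte form F0 9F A4 90 at offsets 6–9.
U+3084 → 3-byte form E3 82 84 at offsets 10–12.
Offset 11 falls in char 4's range; it's byte 2 of E3 82 84 = 0x82.

0x82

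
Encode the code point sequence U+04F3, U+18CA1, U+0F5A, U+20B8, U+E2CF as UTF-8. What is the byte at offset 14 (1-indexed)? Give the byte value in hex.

0x8B

1-indexed offset 14 is 0-indexed offset 13.
U+04F3 → 2-byte form D3 B3 at offsets 0–1.
U+18CA1 → 4-byte form F0 98 B2 A1 at offsets 2–5.
U+0F5A → 3-byte form E0 BD 9A at offsets 6–8.
U+20B8 → 3-byte form E2 82 B8 at offsets 9–11.
U+E2CF → 3-byte form EE 8B 8F at offsets 12–14.
Offset 13 falls in char 5's range; it's byte 2 of EE 8B 8F = 0x8B.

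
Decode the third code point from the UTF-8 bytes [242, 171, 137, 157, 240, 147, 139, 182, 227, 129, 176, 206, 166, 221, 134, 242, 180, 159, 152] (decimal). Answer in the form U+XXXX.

U+3070

Offset 0: leading byte 0xF2 = 11110010 → 4-byte char #1 = F2 AB 89 9D.
Offset 4: leading byte 0xF0 = 11110000 → 4-byte char #2 = F0 93 8B B6.
Offset 8: leading byte 0xE3 = 11100011 → 3-byte char #3 = E3 81 B0.
Leading byte 0xE3 = 11100011 matches 1110xxxx → 3-byte sequence.
Byte 1: 0xE3 = 11100011, payload 0011 (4 bits).
Byte 2: 0x81 = 10000001 (10xxxxxx ✓), payload 000001.
Byte 3: 0xB0 = 10110000 (10xxxxxx ✓), payload 110000.
Concatenate: 0011000001110000 = 0x3070 (16 bits → U+3070).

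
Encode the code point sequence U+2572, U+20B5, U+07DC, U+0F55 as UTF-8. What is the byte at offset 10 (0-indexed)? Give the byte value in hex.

U+2572 → 3-byte form E2 95 B2 at offsets 0–2.
U+20B5 → 3-byte form E2 82 B5 at offsets 3–5.
U+07DC → 2-byte form DF 9C at offsets 6–7.
U+0F55 → 3-byte form E0 BD 95 at offsets 8–10.
Offset 10 falls in char 4's range; it's byte 3 of E0 BD 95 = 0x95.

0x95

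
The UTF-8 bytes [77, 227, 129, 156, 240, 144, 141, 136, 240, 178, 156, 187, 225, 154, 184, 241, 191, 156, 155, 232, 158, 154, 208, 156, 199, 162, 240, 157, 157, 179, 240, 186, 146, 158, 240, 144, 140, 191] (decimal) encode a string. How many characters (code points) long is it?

Byte at offset 0: 0x4D = 01001101 → 1-byte char (#1). Advance 1.
Byte at offset 1: 0xE3 = 11100011 → 3-byte char (#2). Advance 3.
Byte at offset 4: 0xF0 = 11110000 → 4-byte char (#3). Advance 4.
Byte at offset 8: 0xF0 = 11110000 → 4-byte char (#4). Advance 4.
Byte at offset 12: 0xE1 = 11100001 → 3-byte char (#5). Advance 3.
Byte at offset 15: 0xF1 = 11110001 → 4-byte char (#6). Advance 4.
Byte at offset 19: 0xE8 = 11101000 → 3-byte char (#7). Advance 3.
Byte at offset 22: 0xD0 = 11010000 → 2-byte char (#8). Advance 2.
Byte at offset 24: 0xC7 = 11000111 → 2-byte char (#9). Advance 2.
Byte at offset 26: 0xF0 = 11110000 → 4-byte char (#10). Advance 4.
Byte at offset 30: 0xF0 = 11110000 → 4-byte char (#11). Advance 4.
Byte at offset 34: 0xF0 = 11110000 → 4-byte char (#12). Advance 4.
Reached end at offset 38 after 12 code points.

12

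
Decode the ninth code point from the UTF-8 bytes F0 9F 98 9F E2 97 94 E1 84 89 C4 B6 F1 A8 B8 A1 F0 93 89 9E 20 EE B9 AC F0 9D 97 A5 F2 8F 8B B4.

U+1D5E5

Offset 0: leading byte 0xF0 = 11110000 → 4-byte char #1 = F0 9F 98 9F.
Offset 4: leading byte 0xE2 = 11100010 → 3-byte char #2 = E2 97 94.
Offset 7: leading byte 0xE1 = 11100001 → 3-byte char #3 = E1 84 89.
Offset 10: leading byte 0xC4 = 11000100 → 2-byte char #4 = C4 B6.
Offset 12: leading byte 0xF1 = 11110001 → 4-byte char #5 = F1 A8 B8 A1.
Offset 16: leading byte 0xF0 = 11110000 → 4-byte char #6 = F0 93 89 9E.
Offset 20: leading byte 0x20 = 00100000 → 1-byte char #7 = 20.
Offset 21: leading byte 0xEE = 11101110 → 3-byte char #8 = EE B9 AC.
Offset 24: leading byte 0xF0 = 11110000 → 4-byte char #9 = F0 9D 97 A5.
Leading byte 0xF0 = 11110000 matches 11110xxx → 4-byte sequence.
Byte 1: 0xF0 = 11110000, payload 000 (3 bits).
Byte 2: 0x9D = 10011101 (10xxxxxx ✓), payload 011101.
Byte 3: 0x97 = 10010111 (10xxxxxx ✓), payload 010111.
Byte 4: 0xA5 = 10100101 (10xxxxxx ✓), payload 100101.
Concatenate: 000011101010111100101 = 0x1D5E5 (21 bits → U+1D5E5).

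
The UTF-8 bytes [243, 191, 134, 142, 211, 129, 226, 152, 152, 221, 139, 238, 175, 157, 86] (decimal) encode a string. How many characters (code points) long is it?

6

Byte at offset 0: 0xF3 = 11110011 → 4-byte char (#1). Advance 4.
Byte at offset 4: 0xD3 = 11010011 → 2-byte char (#2). Advance 2.
Byte at offset 6: 0xE2 = 11100010 → 3-byte char (#3). Advance 3.
Byte at offset 9: 0xDD = 11011101 → 2-byte char (#4). Advance 2.
Byte at offset 11: 0xEE = 11101110 → 3-byte char (#5). Advance 3.
Byte at offset 14: 0x56 = 01010110 → 1-byte char (#6). Advance 1.
Reached end at offset 15 after 6 code points.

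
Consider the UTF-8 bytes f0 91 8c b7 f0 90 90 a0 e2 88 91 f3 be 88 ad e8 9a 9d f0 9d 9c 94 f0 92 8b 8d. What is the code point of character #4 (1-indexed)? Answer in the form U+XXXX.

U+FE22D

Offset 0: leading byte 0xF0 = 11110000 → 4-byte char #1 = F0 91 8C B7.
Offset 4: leading byte 0xF0 = 11110000 → 4-byte char #2 = F0 90 90 A0.
Offset 8: leading byte 0xE2 = 11100010 → 3-byte char #3 = E2 88 91.
Offset 11: leading byte 0xF3 = 11110011 → 4-byte char #4 = F3 BE 88 AD.
Leading byte 0xF3 = 11110011 matches 11110xxx → 4-byte sequence.
Byte 1: 0xF3 = 11110011, payload 011 (3 bits).
Byte 2: 0xBE = 10111110 (10xxxxxx ✓), payload 111110.
Byte 3: 0x88 = 10001000 (10xxxxxx ✓), payload 001000.
Byte 4: 0xAD = 10101101 (10xxxxxx ✓), payload 101101.
Concatenate: 011111110001000101101 = 0xFE22D (21 bits → U+FE22D).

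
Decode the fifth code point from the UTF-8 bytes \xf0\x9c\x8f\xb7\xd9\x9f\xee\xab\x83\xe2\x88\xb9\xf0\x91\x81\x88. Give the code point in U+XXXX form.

U+11048

Offset 0: leading byte 0xF0 = 11110000 → 4-byte char #1 = F0 9C 8F B7.
Offset 4: leading byte 0xD9 = 11011001 → 2-byte char #2 = D9 9F.
Offset 6: leading byte 0xEE = 11101110 → 3-byte char #3 = EE AB 83.
Offset 9: leading byte 0xE2 = 11100010 → 3-byte char #4 = E2 88 B9.
Offset 12: leading byte 0xF0 = 11110000 → 4-byte char #5 = F0 91 81 88.
Leading byte 0xF0 = 11110000 matches 11110xxx → 4-byte sequence.
Byte 1: 0xF0 = 11110000, payload 000 (3 bits).
Byte 2: 0x91 = 10010001 (10xxxxxx ✓), payload 010001.
Byte 3: 0x81 = 10000001 (10xxxxxx ✓), payload 000001.
Byte 4: 0x88 = 10001000 (10xxxxxx ✓), payload 001000.
Concatenate: 000010001000001001000 = 0x11048 (21 bits → U+11048).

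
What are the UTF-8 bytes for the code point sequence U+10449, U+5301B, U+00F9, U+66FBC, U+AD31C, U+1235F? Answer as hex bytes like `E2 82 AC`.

U+10449: 4-byte form → F0 90 91 89.
U+5301B: 4-byte form → F1 93 80 9B.
U+00F9: 2-byte form → C3 B9.
U+66FBC: 4-byte form → F1 A6 BE BC.
U+AD31C: 4-byte form → F2 AD 8C 9C.
U+1235F: 4-byte form → F0 92 8D 9F.
Concatenated (22 bytes): F0 90 91 89 F1 93 80 9B C3 B9 F1 A6 BE BC F2 AD 8C 9C F0 92 8D 9F.

F0 90 91 89 F1 93 80 9B C3 B9 F1 A6 BE BC F2 AD 8C 9C F0 92 8D 9F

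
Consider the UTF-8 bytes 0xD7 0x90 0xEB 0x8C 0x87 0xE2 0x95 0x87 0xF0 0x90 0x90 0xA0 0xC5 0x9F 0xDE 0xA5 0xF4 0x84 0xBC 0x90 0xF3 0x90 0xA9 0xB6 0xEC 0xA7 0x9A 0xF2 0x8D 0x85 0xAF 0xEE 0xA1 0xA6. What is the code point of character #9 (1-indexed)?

U+C9DA

Offset 0: leading byte 0xD7 = 11010111 → 2-byte char #1 = D7 90.
Offset 2: leading byte 0xEB = 11101011 → 3-byte char #2 = EB 8C 87.
Offset 5: leading byte 0xE2 = 11100010 → 3-byte char #3 = E2 95 87.
Offset 8: leading byte 0xF0 = 11110000 → 4-byte char #4 = F0 90 90 A0.
Offset 12: leading byte 0xC5 = 11000101 → 2-byte char #5 = C5 9F.
Offset 14: leading byte 0xDE = 11011110 → 2-byte char #6 = DE A5.
Offset 16: leading byte 0xF4 = 11110100 → 4-byte char #7 = F4 84 BC 90.
Offset 20: leading byte 0xF3 = 11110011 → 4-byte char #8 = F3 90 A9 B6.
Offset 24: leading byte 0xEC = 11101100 → 3-byte char #9 = EC A7 9A.
Leading byte 0xEC = 11101100 matches 1110xxxx → 3-byte sequence.
Byte 1: 0xEC = 11101100, payload 1100 (4 bits).
Byte 2: 0xA7 = 10100111 (10xxxxxx ✓), payload 100111.
Byte 3: 0x9A = 10011010 (10xxxxxx ✓), payload 011010.
Concatenate: 1100100111011010 = 0xC9DA (16 bits → U+C9DA).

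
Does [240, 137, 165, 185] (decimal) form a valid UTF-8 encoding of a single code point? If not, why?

Leading byte 0xF0 = 11110000 → 4-byte form.
Continuation bytes all match 10xxxxxx. Payload decodes to 0x9979.
But 0x9979 < 0x10000, the minimum for a 4-byte sequence — this is an overlong encoding.

invalid (overlong encoding)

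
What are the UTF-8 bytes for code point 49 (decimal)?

31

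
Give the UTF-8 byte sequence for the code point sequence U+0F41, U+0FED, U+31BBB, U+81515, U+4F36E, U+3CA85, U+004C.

E0 BD 81 E0 BF AD F0 B1 AE BB F2 81 94 95 F1 8F 8D AE F0 BC AA 85 4C

U+0F41: 3-byte form → E0 BD 81.
U+0FED: 3-byte form → E0 BF AD.
U+31BBB: 4-byte form → F0 B1 AE BB.
U+81515: 4-byte form → F2 81 94 95.
U+4F36E: 4-byte form → F1 8F 8D AE.
U+3CA85: 4-byte form → F0 BC AA 85.
U+004C: 1-byte form → 4C.
Concatenated (23 bytes): E0 BD 81 E0 BF AD F0 B1 AE BB F2 81 94 95 F1 8F 8D AE F0 BC AA 85 4C.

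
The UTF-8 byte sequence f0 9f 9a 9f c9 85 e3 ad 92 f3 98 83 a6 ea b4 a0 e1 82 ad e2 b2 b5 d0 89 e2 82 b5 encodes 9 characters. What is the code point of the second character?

Offset 0: leading byte 0xF0 = 11110000 → 4-byte char #1 = F0 9F 9A 9F.
Offset 4: leading byte 0xC9 = 11001001 → 2-byte char #2 = C9 85.
Leading byte 0xC9 = 11001001 matches 110xxxxx → 2-byte sequence.
Byte 1: 0xC9 = 11001001, payload 01001 (5 bits).
Byte 2: 0x85 = 10000101 (10xxxxxx ✓), payload 000101.
Concatenate: 01001000101 = 0x245 (11 bits → U+0245).

U+0245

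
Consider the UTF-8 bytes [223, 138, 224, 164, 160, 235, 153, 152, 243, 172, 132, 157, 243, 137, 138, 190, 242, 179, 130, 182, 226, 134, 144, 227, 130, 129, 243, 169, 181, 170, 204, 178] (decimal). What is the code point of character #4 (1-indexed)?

Offset 0: leading byte 0xDF = 11011111 → 2-byte char #1 = DF 8A.
Offset 2: leading byte 0xE0 = 11100000 → 3-byte char #2 = E0 A4 A0.
Offset 5: leading byte 0xEB = 11101011 → 3-byte char #3 = EB 99 98.
Offset 8: leading byte 0xF3 = 11110011 → 4-byte char #4 = F3 AC 84 9D.
Leading byte 0xF3 = 11110011 matches 11110xxx → 4-byte sequence.
Byte 1: 0xF3 = 11110011, payload 011 (3 bits).
Byte 2: 0xAC = 10101100 (10xxxxxx ✓), payload 101100.
Byte 3: 0x84 = 10000100 (10xxxxxx ✓), payload 000100.
Byte 4: 0x9D = 10011101 (10xxxxxx ✓), payload 011101.
Concatenate: 011101100000100011101 = 0xEC11D (21 bits → U+EC11D).

U+EC11D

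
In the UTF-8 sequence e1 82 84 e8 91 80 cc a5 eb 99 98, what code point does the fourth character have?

Offset 0: leading byte 0xE1 = 11100001 → 3-byte char #1 = E1 82 84.
Offset 3: leading byte 0xE8 = 11101000 → 3-byte char #2 = E8 91 80.
Offset 6: leading byte 0xCC = 11001100 → 2-byte char #3 = CC A5.
Offset 8: leading byte 0xEB = 11101011 → 3-byte char #4 = EB 99 98.
Leading byte 0xEB = 11101011 matches 1110xxxx → 3-byte sequence.
Byte 1: 0xEB = 11101011, payload 1011 (4 bits).
Byte 2: 0x99 = 10011001 (10xxxxxx ✓), payload 011001.
Byte 3: 0x98 = 10011000 (10xxxxxx ✓), payload 011000.
Concatenate: 1011011001011000 = 0xB658 (16 bits → U+B658).

U+B658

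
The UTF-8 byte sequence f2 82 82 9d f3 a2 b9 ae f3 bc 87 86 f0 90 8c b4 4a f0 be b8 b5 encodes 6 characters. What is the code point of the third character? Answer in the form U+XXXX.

U+FC1C6

Offset 0: leading byte 0xF2 = 11110010 → 4-byte char #1 = F2 82 82 9D.
Offset 4: leading byte 0xF3 = 11110011 → 4-byte char #2 = F3 A2 B9 AE.
Offset 8: leading byte 0xF3 = 11110011 → 4-byte char #3 = F3 BC 87 86.
Leading byte 0xF3 = 11110011 matches 11110xxx → 4-byte sequence.
Byte 1: 0xF3 = 11110011, payload 011 (3 bits).
Byte 2: 0xBC = 10111100 (10xxxxxx ✓), payload 111100.
Byte 3: 0x87 = 10000111 (10xxxxxx ✓), payload 000111.
Byte 4: 0x86 = 10000110 (10xxxxxx ✓), payload 000110.
Concatenate: 011111100000111000110 = 0xFC1C6 (21 bits → U+FC1C6).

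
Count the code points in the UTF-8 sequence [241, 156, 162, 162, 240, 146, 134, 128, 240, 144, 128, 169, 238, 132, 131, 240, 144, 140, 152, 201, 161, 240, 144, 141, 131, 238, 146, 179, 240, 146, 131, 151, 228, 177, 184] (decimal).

Byte at offset 0: 0xF1 = 11110001 → 4-byte char (#1). Advance 4.
Byte at offset 4: 0xF0 = 11110000 → 4-byte char (#2). Advance 4.
Byte at offset 8: 0xF0 = 11110000 → 4-byte char (#3). Advance 4.
Byte at offset 12: 0xEE = 11101110 → 3-byte char (#4). Advance 3.
Byte at offset 15: 0xF0 = 11110000 → 4-byte char (#5). Advance 4.
Byte at offset 19: 0xC9 = 11001001 → 2-byte char (#6). Advance 2.
Byte at offset 21: 0xF0 = 11110000 → 4-byte char (#7). Advance 4.
Byte at offset 25: 0xEE = 11101110 → 3-byte char (#8). Advance 3.
Byte at offset 28: 0xF0 = 11110000 → 4-byte char (#9). Advance 4.
Byte at offset 32: 0xE4 = 11100100 → 3-byte char (#10). Advance 3.
Reached end at offset 35 after 10 code points.

10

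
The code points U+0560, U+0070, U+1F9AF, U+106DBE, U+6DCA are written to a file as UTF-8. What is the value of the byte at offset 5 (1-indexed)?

0x9F

1-indexed offset 5 is 0-indexed offset 4.
U+0560 → 2-byte form D5 A0 at offsets 0–1.
U+0070 → 1-byte form 70 at offsets 2–2.
U+1F9AF → 4-byte form F0 9F A6 AF at offsets 3–6.
Offset 4 falls in char 3's range; it's byte 2 of F0 9F A6 AF = 0x9F.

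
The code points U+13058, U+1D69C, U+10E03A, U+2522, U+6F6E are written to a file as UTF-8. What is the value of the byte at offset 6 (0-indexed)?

U+13058 → 4-byte form F0 93 81 98 at offsets 0–3.
U+1D69C → 4-byte form F0 9D 9A 9C at offsets 4–7.
Offset 6 falls in char 2's range; it's byte 3 of F0 9D 9A 9C = 0x9A.

0x9A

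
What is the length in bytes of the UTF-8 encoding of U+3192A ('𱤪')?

4

U+3192A = 0x3192A. UTF-8 uses 1 byte below 0x80, 2 below 0x800, 3 below 0x10000, 4 up to 0x10FFFF. 0x3192A is in U+10000–U+10FFFF → 4 bytes.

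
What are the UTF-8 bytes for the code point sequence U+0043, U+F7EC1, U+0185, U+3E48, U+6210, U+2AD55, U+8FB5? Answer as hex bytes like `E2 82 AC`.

U+0043: 1-byte form → 43.
U+F7EC1: 4-byte form → F3 B7 BB 81.
U+0185: 2-byte form → C6 85.
U+3E48: 3-byte form → E3 B9 88.
U+6210: 3-byte form → E6 88 90.
U+2AD55: 4-byte form → F0 AA B5 95.
U+8FB5: 3-byte form → E8 BE B5.
Concatenated (20 bytes): 43 F3 B7 BB 81 C6 85 E3 B9 88 E6 88 90 F0 AA B5 95 E8 BE B5.

43 F3 B7 BB 81 C6 85 E3 B9 88 E6 88 90 F0 AA B5 95 E8 BE B5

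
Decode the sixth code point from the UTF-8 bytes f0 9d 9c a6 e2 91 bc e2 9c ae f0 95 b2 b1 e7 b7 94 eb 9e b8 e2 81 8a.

U+B7B8

Offset 0: leading byte 0xF0 = 11110000 → 4-byte char #1 = F0 9D 9C A6.
Offset 4: leading byte 0xE2 = 11100010 → 3-byte char #2 = E2 91 BC.
Offset 7: leading byte 0xE2 = 11100010 → 3-byte char #3 = E2 9C AE.
Offset 10: leading byte 0xF0 = 11110000 → 4-byte char #4 = F0 95 B2 B1.
Offset 14: leading byte 0xE7 = 11100111 → 3-byte char #5 = E7 B7 94.
Offset 17: leading byte 0xEB = 11101011 → 3-byte char #6 = EB 9E B8.
Leading byte 0xEB = 11101011 matches 1110xxxx → 3-byte sequence.
Byte 1: 0xEB = 11101011, payload 1011 (4 bits).
Byte 2: 0x9E = 10011110 (10xxxxxx ✓), payload 011110.
Byte 3: 0xB8 = 10111000 (10xxxxxx ✓), payload 111000.
Concatenate: 1011011110111000 = 0xB7B8 (16 bits → U+B7B8).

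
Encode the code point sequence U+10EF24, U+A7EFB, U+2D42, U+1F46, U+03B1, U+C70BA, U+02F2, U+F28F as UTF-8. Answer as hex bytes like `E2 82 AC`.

U+10EF24: 4-byte form → F4 8E BC A4.
U+A7EFB: 4-byte form → F2 A7 BB BB.
U+2D42: 3-byte form → E2 B5 82.
U+1F46: 3-byte form → E1 BD 86.
U+03B1: 2-byte form → CE B1.
U+C70BA: 4-byte form → F3 87 82 BA.
U+02F2: 2-byte form → CB B2.
U+F28F: 3-byte form → EF 8A 8F.
Concatenated (25 bytes): F4 8E BC A4 F2 A7 BB BB E2 B5 82 E1 BD 86 CE B1 F3 87 82 BA CB B2 EF 8A 8F.

F4 8E BC A4 F2 A7 BB BB E2 B5 82 E1 BD 86 CE B1 F3 87 82 BA CB B2 EF 8A 8F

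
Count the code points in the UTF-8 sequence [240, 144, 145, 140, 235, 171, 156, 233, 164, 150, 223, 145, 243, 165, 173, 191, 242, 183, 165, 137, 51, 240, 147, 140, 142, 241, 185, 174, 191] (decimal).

Byte at offset 0: 0xF0 = 11110000 → 4-byte char (#1). Advance 4.
Byte at offset 4: 0xEB = 11101011 → 3-byte char (#2). Advance 3.
Byte at offset 7: 0xE9 = 11101001 → 3-byte char (#3). Advance 3.
Byte at offset 10: 0xDF = 11011111 → 2-byte char (#4). Advance 2.
Byte at offset 12: 0xF3 = 11110011 → 4-byte char (#5). Advance 4.
Byte at offset 16: 0xF2 = 11110010 → 4-byte char (#6). Advance 4.
Byte at offset 20: 0x33 = 00110011 → 1-byte char (#7). Advance 1.
Byte at offset 21: 0xF0 = 11110000 → 4-byte char (#8). Advance 4.
Byte at offset 25: 0xF1 = 11110001 → 4-byte char (#9). Advance 4.
Reached end at offset 29 after 9 code points.

9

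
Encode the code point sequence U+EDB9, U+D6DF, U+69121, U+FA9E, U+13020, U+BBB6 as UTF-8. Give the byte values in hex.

U+EDB9: 3-byte form → EE B6 B9.
U+D6DF: 3-byte form → ED 9B 9F.
U+69121: 4-byte form → F1 A9 84 A1.
U+FA9E: 3-byte form → EF AA 9E.
U+13020: 4-byte form → F0 93 80 A0.
U+BBB6: 3-byte form → EB AE B6.
Concatenated (20 bytes): EE B6 B9 ED 9B 9F F1 A9 84 A1 EF AA 9E F0 93 80 A0 EB AE B6.

EE B6 B9 ED 9B 9F F1 A9 84 A1 EF AA 9E F0 93 80 A0 EB AE B6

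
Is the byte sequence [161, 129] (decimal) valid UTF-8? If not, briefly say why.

invalid (continuation byte with no leading byte)

Byte 0xA1 = 10100001 has the form 10xxxxxx — a continuation byte — but there is no preceding leading byte.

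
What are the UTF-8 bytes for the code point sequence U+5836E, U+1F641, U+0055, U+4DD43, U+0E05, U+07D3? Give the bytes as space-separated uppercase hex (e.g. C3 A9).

F1 98 8D AE F0 9F 99 81 55 F1 8D B5 83 E0 B8 85 DF 93

U+5836E: 4-byte form → F1 98 8D AE.
U+1F641: 4-byte form → F0 9F 99 81.
U+0055: 1-byte form → 55.
U+4DD43: 4-byte form → F1 8D B5 83.
U+0E05: 3-byte form → E0 B8 85.
U+07D3: 2-byte form → DF 93.
Concatenated (18 bytes): F1 98 8D AE F0 9F 99 81 55 F1 8D B5 83 E0 B8 85 DF 93.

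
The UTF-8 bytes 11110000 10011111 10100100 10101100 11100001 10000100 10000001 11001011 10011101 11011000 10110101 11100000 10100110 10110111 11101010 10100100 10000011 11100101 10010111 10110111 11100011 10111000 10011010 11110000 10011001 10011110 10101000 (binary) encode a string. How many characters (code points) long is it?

9

Byte at offset 0: 0xF0 = 11110000 → 4-byte char (#1). Advance 4.
Byte at offset 4: 0xE1 = 11100001 → 3-byte char (#2). Advance 3.
Byte at offset 7: 0xCB = 11001011 → 2-byte char (#3). Advance 2.
Byte at offset 9: 0xD8 = 11011000 → 2-byte char (#4). Advance 2.
Byte at offset 11: 0xE0 = 11100000 → 3-byte char (#5). Advance 3.
Byte at offset 14: 0xEA = 11101010 → 3-byte char (#6). Advance 3.
Byte at offset 17: 0xE5 = 11100101 → 3-byte char (#7). Advance 3.
Byte at offset 20: 0xE3 = 11100011 → 3-byte char (#8). Advance 3.
Byte at offset 23: 0xF0 = 11110000 → 4-byte char (#9). Advance 4.
Reached end at offset 27 after 9 code points.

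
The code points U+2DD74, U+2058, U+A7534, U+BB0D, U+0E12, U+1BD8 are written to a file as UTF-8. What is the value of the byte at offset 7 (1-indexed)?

0x98

1-indexed offset 7 is 0-indexed offset 6.
U+2DD74 → 4-byte form F0 AD B5 B4 at offsets 0–3.
U+2058 → 3-byte form E2 81 98 at offsets 4–6.
Offset 6 falls in char 2's range; it's byte 3 of E2 81 98 = 0x98.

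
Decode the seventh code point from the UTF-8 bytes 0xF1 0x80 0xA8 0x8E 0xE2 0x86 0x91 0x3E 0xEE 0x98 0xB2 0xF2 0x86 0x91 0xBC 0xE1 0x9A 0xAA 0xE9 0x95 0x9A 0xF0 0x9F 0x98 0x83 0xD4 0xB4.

U+955A

Offset 0: leading byte 0xF1 = 11110001 → 4-byte char #1 = F1 80 A8 8E.
Offset 4: leading byte 0xE2 = 11100010 → 3-byte char #2 = E2 86 91.
Offset 7: leading byte 0x3E = 00111110 → 1-byte char #3 = 3E.
Offset 8: leading byte 0xEE = 11101110 → 3-byte char #4 = EE 98 B2.
Offset 11: leading byte 0xF2 = 11110010 → 4-byte char #5 = F2 86 91 BC.
Offset 15: leading byte 0xE1 = 11100001 → 3-byte char #6 = E1 9A AA.
Offset 18: leading byte 0xE9 = 11101001 → 3-byte char #7 = E9 95 9A.
Leading byte 0xE9 = 11101001 matches 1110xxxx → 3-byte sequence.
Byte 1: 0xE9 = 11101001, payload 1001 (4 bits).
Byte 2: 0x95 = 10010101 (10xxxxxx ✓), payload 010101.
Byte 3: 0x9A = 10011010 (10xxxxxx ✓), payload 011010.
Concatenate: 1001010101011010 = 0x955A (16 bits → U+955A).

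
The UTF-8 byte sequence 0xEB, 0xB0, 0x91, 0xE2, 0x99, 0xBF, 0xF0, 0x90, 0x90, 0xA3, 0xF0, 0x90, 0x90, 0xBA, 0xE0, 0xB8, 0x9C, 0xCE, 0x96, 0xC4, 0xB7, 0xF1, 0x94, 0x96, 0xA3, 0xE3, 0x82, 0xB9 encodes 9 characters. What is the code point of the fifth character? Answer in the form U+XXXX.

Offset 0: leading byte 0xEB = 11101011 → 3-byte char #1 = EB B0 91.
Offset 3: leading byte 0xE2 = 11100010 → 3-byte char #2 = E2 99 BF.
Offset 6: leading byte 0xF0 = 11110000 → 4-byte char #3 = F0 90 90 A3.
Offset 10: leading byte 0xF0 = 11110000 → 4-byte char #4 = F0 90 90 BA.
Offset 14: leading byte 0xE0 = 11100000 → 3-byte char #5 = E0 B8 9C.
Leading byte 0xE0 = 11100000 matches 1110xxxx → 3-byte sequence.
Byte 1: 0xE0 = 11100000, payload 0000 (4 bits).
Byte 2: 0xB8 = 10111000 (10xxxxxx ✓), payload 111000.
Byte 3: 0x9C = 10011100 (10xxxxxx ✓), payload 011100.
Concatenate: 0000111000011100 = 0xE1C (16 bits → U+0E1C).

U+0E1C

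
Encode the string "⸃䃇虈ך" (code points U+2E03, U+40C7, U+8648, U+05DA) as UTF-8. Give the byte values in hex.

U+2E03: 3-byte form → E2 B8 83.
U+40C7: 3-byte form → E4 83 87.
U+8648: 3-byte form → E8 99 88.
U+05DA: 2-byte form → D7 9A.
Concatenated (11 bytes): E2 B8 83 E4 83 87 E8 99 88 D7 9A.

E2 B8 83 E4 83 87 E8 99 88 D7 9A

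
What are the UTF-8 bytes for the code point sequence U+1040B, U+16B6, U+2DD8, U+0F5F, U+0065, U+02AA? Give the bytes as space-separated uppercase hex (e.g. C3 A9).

U+1040B: 4-byte form → F0 90 90 8B.
U+16B6: 3-byte form → E1 9A B6.
U+2DD8: 3-byte form → E2 B7 98.
U+0F5F: 3-byte form → E0 BD 9F.
U+0065: 1-byte form → 65.
U+02AA: 2-byte form → CA AA.
Concatenated (16 bytes): F0 90 90 8B E1 9A B6 E2 B7 98 E0 BD 9F 65 CA AA.

F0 90 90 8B E1 9A B6 E2 B7 98 E0 BD 9F 65 CA AA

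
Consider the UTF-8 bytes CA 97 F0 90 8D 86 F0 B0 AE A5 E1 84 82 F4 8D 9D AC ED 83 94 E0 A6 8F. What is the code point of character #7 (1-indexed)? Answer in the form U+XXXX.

U+098F

Offset 0: leading byte 0xCA = 11001010 → 2-byte char #1 = CA 97.
Offset 2: leading byte 0xF0 = 11110000 → 4-byte char #2 = F0 90 8D 86.
Offset 6: leading byte 0xF0 = 11110000 → 4-byte char #3 = F0 B0 AE A5.
Offset 10: leading byte 0xE1 = 11100001 → 3-byte char #4 = E1 84 82.
Offset 13: leading byte 0xF4 = 11110100 → 4-byte char #5 = F4 8D 9D AC.
Offset 17: leading byte 0xED = 11101101 → 3-byte char #6 = ED 83 94.
Offset 20: leading byte 0xE0 = 11100000 → 3-byte char #7 = E0 A6 8F.
Leading byte 0xE0 = 11100000 matches 1110xxxx → 3-byte sequence.
Byte 1: 0xE0 = 11100000, payload 0000 (4 bits).
Byte 2: 0xA6 = 10100110 (10xxxxxx ✓), payload 100110.
Byte 3: 0x8F = 10001111 (10xxxxxx ✓), payload 001111.
Concatenate: 0000100110001111 = 0x98F (16 bits → U+098F).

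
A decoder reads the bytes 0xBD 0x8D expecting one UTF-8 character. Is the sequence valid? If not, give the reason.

Byte 0xBD = 10111101 has the form 10xxxxxx — a continuation byte — but there is no preceding leading byte.

invalid (continuation byte with no leading byte)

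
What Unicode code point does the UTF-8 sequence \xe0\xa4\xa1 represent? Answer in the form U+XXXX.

Leading byte 0xE0 = 11100000 matches 1110xxxx → 3-byte sequence.
Byte 1: 0xE0 = 11100000, payload 0000 (4 bits).
Byte 2: 0xA4 = 10100100 (10xxxxxx ✓), payload 100100.
Byte 3: 0xA1 = 10100001 (10xxxxxx ✓), payload 100001.
Concatenate: 0000100100100001 = 0x921 (16 bits → U+0921).

U+0921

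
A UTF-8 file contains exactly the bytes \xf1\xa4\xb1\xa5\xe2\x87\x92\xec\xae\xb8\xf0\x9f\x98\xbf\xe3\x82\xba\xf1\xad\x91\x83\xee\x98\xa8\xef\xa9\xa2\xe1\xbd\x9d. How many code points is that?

Byte at offset 0: 0xF1 = 11110001 → 4-byte char (#1). Advance 4.
Byte at offset 4: 0xE2 = 11100010 → 3-byte char (#2). Advance 3.
Byte at offset 7: 0xEC = 11101100 → 3-byte char (#3). Advance 3.
Byte at offset 10: 0xF0 = 11110000 → 4-byte char (#4). Advance 4.
Byte at offset 14: 0xE3 = 11100011 → 3-byte char (#5). Advance 3.
Byte at offset 17: 0xF1 = 11110001 → 4-byte char (#6). Advance 4.
Byte at offset 21: 0xEE = 11101110 → 3-byte char (#7). Advance 3.
Byte at offset 24: 0xEF = 11101111 → 3-byte char (#8). Advance 3.
Byte at offset 27: 0xE1 = 11100001 → 3-byte char (#9). Advance 3.
Reached end at offset 30 after 9 code points.

9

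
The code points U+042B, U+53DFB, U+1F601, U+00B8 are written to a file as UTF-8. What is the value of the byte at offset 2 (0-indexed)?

U+042B → 2-byte form D0 AB at offsets 0–1.
U+53DFB → 4-byte form F1 93 B7 BB at offsets 2–5.
Offset 2 falls in char 2's range; it's byte 1 of F1 93 B7 BB = 0xF1.

0xF1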